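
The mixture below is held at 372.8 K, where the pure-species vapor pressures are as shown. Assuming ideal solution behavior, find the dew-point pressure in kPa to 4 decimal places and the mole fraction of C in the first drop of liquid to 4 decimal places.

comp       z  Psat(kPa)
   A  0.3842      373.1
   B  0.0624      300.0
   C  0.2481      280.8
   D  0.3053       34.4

Pdew = 90.9397 kPa, x_C = 0.0803

At the dew point ψ → 1, so Σzᵢ/Kᵢ = 1 with Kᵢ = Pᵢˢᵃᵗ/P ⇒ 1/P = Σzᵢ/Pᵢˢᵃᵗ.
1/P = 0.3842/373.1 + 0.0624/300.0 + 0.2481/280.8 + 0.3053/34.4 = 0.0109963 ⇒ P = 90.9397 kPa
xᵢ = zᵢP/Pᵢˢᵃᵗ ⇒ x_C = 0.2481·90.9397/280.8 = 0.0803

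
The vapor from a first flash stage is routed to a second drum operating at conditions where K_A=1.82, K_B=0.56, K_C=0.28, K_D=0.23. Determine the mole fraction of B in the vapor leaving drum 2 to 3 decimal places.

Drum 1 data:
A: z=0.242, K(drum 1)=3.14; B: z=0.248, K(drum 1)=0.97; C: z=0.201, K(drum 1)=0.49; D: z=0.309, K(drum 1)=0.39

Drum 1:
Material balance + equilibrium reduce to Σ zᵢ(Kᵢ−1)/(1+ψ₁(Kᵢ−1)) = 0.
g(0) = ΣzᵢKᵢ − 1 = 0.219 and g(1) = 1 − Σzᵢ/Kᵢ = -0.535, so a root lies in (0, 1).
Newton iteration, ψ₁⁰ = 0.53:
  ψ₁ = 0.530: g = -0.1839, g' = -0.593 → ψ₁ = 0.220
  ψ₁ = 0.220: g = 0.0116, g' = -0.733 → ψ₁ = 0.236
Converged at ψ₁ = 0.236.
Drum-1 compositions:
  A: x = 0.161, y = 0.505
  B: x = 0.250, y = 0.242
  C: x = 0.228, y = 0.112
  D: x = 0.361, y = 0.141
Drum-2 feed = drum-1 vapor: z₂ = (0.5050, 0.2423, 0.1120, 0.1408).
Drum 2:
Material balance + equilibrium reduce to Σ zᵢ(Kᵢ−1)/(1+ψ₂(Kᵢ−1)) = 0.
g(0) = ΣzᵢKᵢ − 1 = 0.119 and g(1) = 1 − Σzᵢ/Kᵢ = -0.722, so a root lies in (0, 1).
Iterate (Newton) starting at ψ₂ = 0.5:
  ψ₂ = 0.500: g = -0.1452, g' = -0.610 → ψ₂ = 0.262
  ψ₂ = 0.262: g = -0.0148, g' = -0.509 → ψ₂ = 0.233
Converged at ψ₂ = 0.233.
  A: x = 0.424, y = 0.772
  B: x = 0.270, y = 0.151
  C: x = 0.135, y = 0.038
  D: x = 0.172, y = 0.039

y_B (drum 2) = 0.151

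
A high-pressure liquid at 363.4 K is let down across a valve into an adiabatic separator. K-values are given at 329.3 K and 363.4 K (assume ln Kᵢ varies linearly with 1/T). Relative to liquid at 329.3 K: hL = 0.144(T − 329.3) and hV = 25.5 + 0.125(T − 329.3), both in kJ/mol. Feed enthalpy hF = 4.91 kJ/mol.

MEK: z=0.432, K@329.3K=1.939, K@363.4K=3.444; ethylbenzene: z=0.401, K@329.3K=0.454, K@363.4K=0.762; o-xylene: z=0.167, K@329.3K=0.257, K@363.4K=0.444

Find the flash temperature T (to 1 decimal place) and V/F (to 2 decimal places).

Adiabatic flash: solve Rachford–Rice at each trial T, then check hF = ψ·hV(T) + (1−ψ)·hL(T).
  T = 329.3 K: K = (1.939, 0.454, 0.257), RR gives ψ = 0.109, H_out = 2.787 kJ/mol
  T = 363.4 K: K = (3.444, 0.762, 0.444), RR gives ψ = 0.945, H_out = 28.407 kJ/mol
  T = 346.4 K: K = (2.623, 0.596, 0.343), RR gives ψ = 0.534, H_out = 15.906 kJ/mol
  T = 337.9 K: K = (2.266, 0.522, 0.298), RR gives ψ = 0.340, H_out = 9.842 kJ/mol
  T = 333.6 K: K = (2.098, 0.487, 0.277), RR gives ψ = 0.232, H_out = 6.506 kJ/mol
  T = 331.5 K: K = (2.019, 0.471, 0.267), RR gives ψ = 0.174, H_out = 4.751 kJ/mol
Linear interpolation between T = 331.5 (H_out = 4.751) and T = 333.6 (H_out = 6.506) on hF = 4.91 gives T ≈ 331.7 K, at which ψ = 0.18.

T = 331.7 K, V/F = 0.18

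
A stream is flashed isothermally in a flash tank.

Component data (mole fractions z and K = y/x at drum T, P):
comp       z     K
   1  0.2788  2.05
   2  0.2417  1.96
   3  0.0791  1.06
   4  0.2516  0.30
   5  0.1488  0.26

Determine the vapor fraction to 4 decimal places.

Let ψ = V/F and solve Σ zᵢ(Kᵢ−1)/(1+ψ(Kᵢ−1)) = 0.
Check two-phase: ΣzᵢKᵢ = 1.2433 > 1 and Σzᵢ/Kᵢ = 1.7449 > 1, so g(0) = 0.2433 > 0 and g(1) = -0.7449 < 0.
Newton–Raphson from ψ = 0.5:
  ψ = 0.5000: g = -0.09239, g' = -0.7312 → ψ = 0.3737
  ψ = 0.3737: g = -0.00503, g' = -0.6612 → ψ = 0.3660
Converged at ψ = 0.3660.

ψ = 0.3660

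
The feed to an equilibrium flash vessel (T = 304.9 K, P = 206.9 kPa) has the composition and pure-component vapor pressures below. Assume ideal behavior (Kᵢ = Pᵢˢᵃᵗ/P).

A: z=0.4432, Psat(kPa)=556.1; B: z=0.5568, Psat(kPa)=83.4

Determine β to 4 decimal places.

Raoult's law: Kᵢ = Pᵢˢᵃᵗ/P = Pᵢˢᵃᵗ/206.9.
  K_A = 556.1/206.9 = 2.687772, K_B = 83.4/206.9 = 0.403093
Material balance + equilibrium reduce to Σ zᵢ(Kᵢ−1)/(1+β(Kᵢ−1)) = 0.
Check two-phase: ΣzᵢKᵢ = 1.4157 > 1 and Σzᵢ/Kᵢ = 1.5462 > 1, so g(0) = 0.4157 > 0 and g(1) = -0.5462 < 0.
Iterate (Newton) starting at β = 0.5:
  β = 0.5000: g = -0.06807, g' = -0.7744 → β = 0.4121
  β = 0.4121: g = 0.00039, g' = -0.7881 → β = 0.4126
Converged at β = 0.4126.

β = 0.4126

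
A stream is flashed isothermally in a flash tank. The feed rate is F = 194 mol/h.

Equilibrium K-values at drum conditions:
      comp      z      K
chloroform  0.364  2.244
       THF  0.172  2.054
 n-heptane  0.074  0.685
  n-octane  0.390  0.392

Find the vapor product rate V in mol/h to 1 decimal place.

Let β = V/F and solve Σ zᵢ(Kᵢ−1)/(1+β(Kᵢ−1)) = 0.
g(0) = ΣzᵢKᵢ − 1 = 0.374 and g(1) = 1 − Σzᵢ/Kᵢ = -0.349, so a root lies in (0, 1).
Newton iteration, β⁰ = 0.5:
  β = 0.500: g = 0.0295, g' = -0.604 → β = 0.549
Converged at β = 0.549.
Then V = β·F = 0.5487·194 = 106.4 mol/h and L = F − V = 87.6 mol/h.

V = 106.4 mol/h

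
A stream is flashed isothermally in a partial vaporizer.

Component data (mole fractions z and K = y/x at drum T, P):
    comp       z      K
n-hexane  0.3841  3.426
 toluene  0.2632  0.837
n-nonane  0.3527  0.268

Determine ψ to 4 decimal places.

ψ = 0.4651

Material balance + equilibrium reduce to Σ zᵢ(Kᵢ−1)/(1+ψ(Kᵢ−1)) = 0.
Feasibility: ΣzᵢKᵢ = 1.6307, Σzᵢ/Kᵢ = 1.7426 — both > 1, two phases present.
Newton–Raphson from ψ = 0.5:
  ψ = 0.5000: g = -0.03286, g' = -0.9400 → ψ = 0.4650
Converged at ψ = 0.4651.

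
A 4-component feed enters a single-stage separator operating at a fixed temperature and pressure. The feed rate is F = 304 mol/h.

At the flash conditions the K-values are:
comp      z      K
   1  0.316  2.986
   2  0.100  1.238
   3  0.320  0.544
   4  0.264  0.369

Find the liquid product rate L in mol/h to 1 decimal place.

L = 195.5 mol/h

Let ψ = V/F and solve Σ zᵢ(Kᵢ−1)/(1+ψ(Kᵢ−1)) = 0.
g(0) = ΣzᵢKᵢ − 1 = 0.339 and g(1) = 1 − Σzᵢ/Kᵢ = -0.490, so a root lies in (0, 1).
Newton–Raphson from ψ = 0.45:
  ψ = 0.450: g = -0.0633, g' = -0.663 → ψ = 0.354
  ψ = 0.354: g = 0.0017, g' = -0.703 → ψ = 0.357
Converged at ψ = 0.357.
Then V = ψ·F = 0.3568·304 = 108.5 mol/h and L = F − V = 195.5 mol/h.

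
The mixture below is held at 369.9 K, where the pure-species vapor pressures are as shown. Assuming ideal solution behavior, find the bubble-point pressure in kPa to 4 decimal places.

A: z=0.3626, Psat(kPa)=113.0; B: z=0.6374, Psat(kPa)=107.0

At the bubble point ψ → 0, so ΣzᵢKᵢ = 1 with Kᵢ = Pᵢˢᵃᵗ/P ⇒ P = ΣzᵢPᵢˢᵃᵗ.
P = 0.3626·113.0 + 0.6374·107.0 = 109.1756 kPa

Pbub = 109.1756 kPa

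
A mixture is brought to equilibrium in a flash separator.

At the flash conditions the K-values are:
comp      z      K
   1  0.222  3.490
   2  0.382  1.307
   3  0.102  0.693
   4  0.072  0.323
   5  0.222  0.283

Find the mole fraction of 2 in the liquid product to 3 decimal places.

Let ψ = V/F and solve Σ zᵢ(Kᵢ−1)/(1+ψ(Kᵢ−1)) = 0.
Feasibility: ΣzᵢKᵢ = 1.431, Σzᵢ/Kᵢ = 1.510 — both > 1, two phases present.
Iterate (Newton) starting at ψ = 0.51:
  ψ = 0.510: g = -0.0176, g' = -0.668 → ψ = 0.484
Converged at ψ = 0.484.
Compositions from xᵢ = zᵢ/(1+ψ(Kᵢ−1)), yᵢ = Kᵢxᵢ:
  1: x = 0.101, y = 0.352
  2: x = 0.333, y = 0.435
  3: x = 0.120, y = 0.083
  4: x = 0.107, y = 0.035
  5: x = 0.340, y = 0.096

x_2 = 0.333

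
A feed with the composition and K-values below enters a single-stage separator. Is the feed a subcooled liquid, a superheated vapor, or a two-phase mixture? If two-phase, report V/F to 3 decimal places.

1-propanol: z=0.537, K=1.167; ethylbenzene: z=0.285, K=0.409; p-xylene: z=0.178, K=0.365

ΣzᵢKᵢ = 0.808; Σzᵢ/Kᵢ = 1.645.
Since ΣzᵢKᵢ < 1 the mixture is below its bubble point — single liquid phase.

subcooled liquid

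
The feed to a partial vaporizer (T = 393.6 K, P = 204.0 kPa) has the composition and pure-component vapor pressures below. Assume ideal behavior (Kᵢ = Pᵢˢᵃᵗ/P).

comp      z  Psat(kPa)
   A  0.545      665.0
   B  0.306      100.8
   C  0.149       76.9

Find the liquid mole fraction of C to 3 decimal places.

x_C = 0.294

Raoult's law: Kᵢ = Pᵢˢᵃᵗ/P = Pᵢˢᵃᵗ/204.0.
  K_A = 665.0/204.0 = 3.25980, K_B = 100.8/204.0 = 0.49412, K_C = 76.9/204.0 = 0.37696
Rachford–Rice: g(β) = Σ zᵢ(Kᵢ−1)/(1+β(Kᵢ−1)) = 0.
Check two-phase: ΣzᵢKᵢ = 1.984 > 1 and Σzᵢ/Kᵢ = 1.182 > 1, so g(0) = 0.984 > 0 and g(1) = -0.182 < 0.
Iterate (Newton) starting at β = 0.5:
  β = 0.500: g = 0.2362, g' = -0.876 → β = 0.770
  β = 0.770: g = 0.0177, g' = -0.794 → β = 0.792
Converged at β = 0.792.
Compositions from xᵢ = zᵢ/(1+β(Kᵢ−1)), yᵢ = Kᵢxᵢ:
  A: x = 0.195, y = 0.637
  B: x = 0.511, y = 0.252
  C: x = 0.294, y = 0.111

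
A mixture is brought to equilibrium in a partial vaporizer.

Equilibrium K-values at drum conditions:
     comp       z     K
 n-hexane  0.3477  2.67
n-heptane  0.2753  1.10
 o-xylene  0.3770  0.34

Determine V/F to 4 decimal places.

V/F = 0.4560

Material balance + equilibrium reduce to Σ zᵢ(Kᵢ−1)/(1+V/F(Kᵢ−1)) = 0.
Feasibility: ΣzᵢKᵢ = 1.3594, Σzᵢ/Kᵢ = 1.4893 — both > 1, two phases present.
Iterate (Newton) starting at V/F = 0.36:
  V/F = 0.3600: g = 0.06285, g' = -0.6633 → V/F = 0.4547
  V/F = 0.4547: g = 0.00083, g' = -0.6510 → V/F = 0.4560
Converged at V/F = 0.4560.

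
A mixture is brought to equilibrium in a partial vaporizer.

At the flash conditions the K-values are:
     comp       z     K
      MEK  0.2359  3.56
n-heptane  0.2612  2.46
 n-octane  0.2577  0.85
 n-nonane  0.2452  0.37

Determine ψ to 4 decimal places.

ψ = 0.8268

Material balance + equilibrium reduce to Σ zᵢ(Kᵢ−1)/(1+ψ(Kᵢ−1)) = 0.
Check two-phase: ΣzᵢKᵢ = 1.7921 > 1 and Σzᵢ/Kᵢ = 1.1383 > 1, so g(0) = 0.7921 > 0 and g(1) = -0.1383 < 0.
Newton iteration, ψ⁰ = 0.5:
  ψ = 0.5000: g = 0.21800, g' = -0.6976 → ψ = 0.8125
  ψ = 0.8125: g = 0.01002, g' = -0.6954 → ψ = 0.8269
  ψ = 0.8269: g = -0.00007, g' = -0.7050 → ψ = 0.8268
Converged at ψ = 0.8268.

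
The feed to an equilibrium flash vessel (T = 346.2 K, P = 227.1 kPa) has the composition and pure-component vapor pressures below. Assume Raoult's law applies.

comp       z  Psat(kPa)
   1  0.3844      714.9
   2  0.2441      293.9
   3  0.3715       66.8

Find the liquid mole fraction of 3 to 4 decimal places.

Raoult's law: Kᵢ = Pᵢˢᵃᵗ/P = Pᵢˢᵃᵗ/227.1.
  K_1 = 714.9/227.1 = 3.147952, K_2 = 293.9/227.1 = 1.294144, K_3 = 66.8/227.1 = 0.294144
Let ψ = V/F and solve Σ zᵢ(Kᵢ−1)/(1+ψ(Kᵢ−1)) = 0.
g(0) = ΣzᵢKᵢ − 1 = 0.6352 and g(1) = 1 − Σzᵢ/Kᵢ = -0.5737, so a root lies in (0, 1).
Newton–Raphson from ψ = 0.57:
  ψ = 0.5700: g = -0.00606, g' = -0.8921 → ψ = 0.5632
Converged at ψ = 0.5632.
Compositions from xᵢ = zᵢ/(1+ψ(Kᵢ−1)), yᵢ = Kᵢxᵢ:
  1: x = 0.1740, y = 0.5476
  2: x = 0.2094, y = 0.2710
  3: x = 0.6166, y = 0.1814

x_3 = 0.6166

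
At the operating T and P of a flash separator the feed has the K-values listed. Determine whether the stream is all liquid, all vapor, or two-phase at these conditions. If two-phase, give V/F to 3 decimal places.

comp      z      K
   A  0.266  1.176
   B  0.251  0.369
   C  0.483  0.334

all liquid

ΣzᵢKᵢ = 0.567; Σzᵢ/Kᵢ = 2.353.
Since ΣzᵢKᵢ < 1 the mixture is below its bubble point — single liquid phase.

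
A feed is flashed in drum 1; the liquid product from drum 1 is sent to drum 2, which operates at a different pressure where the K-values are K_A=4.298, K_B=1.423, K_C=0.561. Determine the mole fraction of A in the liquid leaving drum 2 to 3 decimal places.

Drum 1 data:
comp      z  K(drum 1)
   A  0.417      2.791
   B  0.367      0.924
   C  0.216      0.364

Drum 1:
Rachford–Rice: g(ψ₁) = Σ zᵢ(Kᵢ−1)/(1+ψ₁(Kᵢ−1)) = 0.
g(0) = ΣzᵢKᵢ − 1 = 0.582 and g(1) = 1 − Σzᵢ/Kᵢ = -0.140, so a root lies in (0, 1).
Newton–Raphson from ψ₁ = 0.5:
  ψ₁ = 0.500: g = 0.1636, g' = -0.562 → ψ₁ = 0.791
  ψ₁ = 0.791: g = 0.0030, g' = -0.585 → ψ₁ = 0.796
Converged at ψ₁ = 0.796.
Drum-1 compositions:
  A: x = 0.172, y = 0.480
  B: x = 0.391, y = 0.361
  C: x = 0.437, y = 0.159
Drum-2 feed = drum-1 liquid: z₂ = (0.1719, 0.3906, 0.4375).
Drum 2:
Material balance + equilibrium reduce to Σ zᵢ(Kᵢ−1)/(1+ψ₂(Kᵢ−1)) = 0.
Feasibility: ΣzᵢKᵢ = 1.540, Σzᵢ/Kᵢ = 1.094 — both > 1, two phases present.
Newton iteration, ψ₂⁰ = 0.32:
  ψ₂ = 0.320: g = 0.1980, g' = -0.611 → ψ₂ = 0.644
  ψ₂ = 0.644: g = 0.0436, g' = -0.399 → ψ₂ = 0.753
  ψ₂ = 0.753: g = 0.0010, g' = -0.382 → ψ₂ = 0.756
Converged at ψ₂ = 0.756.
  A: x = 0.049, y = 0.211
  B: x = 0.296, y = 0.421
  C: x = 0.655, y = 0.367

x_A (drum 2) = 0.049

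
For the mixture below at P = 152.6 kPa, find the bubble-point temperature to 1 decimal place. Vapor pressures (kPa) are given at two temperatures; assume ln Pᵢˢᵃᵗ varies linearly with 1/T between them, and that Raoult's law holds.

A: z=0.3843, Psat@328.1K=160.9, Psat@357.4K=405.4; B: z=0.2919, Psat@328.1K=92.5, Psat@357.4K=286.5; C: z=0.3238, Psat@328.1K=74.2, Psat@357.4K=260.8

T = 336.0 K

Bubble-point temperature: ΣzᵢPᵢˢᵃᵗ(T) = P. Interpolate ln Pᵢˢᵃᵗ = aᵢ + bᵢ/T.
  T = 328.1 K: ΣzᵢPᵢˢᵃᵗ = 112.86 kPa
  T = 357.4 K: ΣzᵢPᵢˢᵃᵗ = 323.87 kPa
  T = 342.8 K: ΣzᵢPᵢˢᵃᵗ = 195.41 kPa
  T = 335.5 K: ΣzᵢPᵢˢᵃᵗ = 149.58 kPa
  T = 339.1 K: ΣzᵢPᵢˢᵃᵗ = 170.87 kPa
  T = 337.3 K: ΣzᵢPᵢˢᵃᵗ = 159.92 kPa
Interpolating between 335.5 K and 337.3 K gives T ≈ 336.0 K.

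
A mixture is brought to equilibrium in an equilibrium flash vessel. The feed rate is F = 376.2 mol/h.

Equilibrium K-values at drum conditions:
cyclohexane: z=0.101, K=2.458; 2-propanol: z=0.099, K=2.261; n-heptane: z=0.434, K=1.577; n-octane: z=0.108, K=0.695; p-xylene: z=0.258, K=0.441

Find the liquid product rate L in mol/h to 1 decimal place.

L = 77.9 mol/h

Let β = V/F and solve Σ zᵢ(Kᵢ−1)/(1+β(Kᵢ−1)) = 0.
Check two-phase: ΣzᵢKᵢ = 1.345 > 1 and Σzᵢ/Kᵢ = 1.101 > 1, so g(0) = 0.345 > 0 and g(1) = -0.101 < 0.
Newton iteration, β⁰ = 0.4:
  β = 0.400: g = 0.1562, g' = -0.397 → β = 0.793
Converged at β = 0.793.
Then V = β·F = 0.7930·376.2 = 298.3 mol/h and L = F − V = 77.9 mol/h.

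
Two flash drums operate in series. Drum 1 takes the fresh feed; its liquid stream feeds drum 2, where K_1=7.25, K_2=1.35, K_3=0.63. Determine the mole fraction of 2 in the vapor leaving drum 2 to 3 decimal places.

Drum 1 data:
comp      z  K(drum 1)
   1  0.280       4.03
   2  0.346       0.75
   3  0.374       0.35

y_2 (drum 2) = 0.404

Drum 1:
Newton iteration, ψ₁⁰ = 0.31:
  ψ₁ = 0.310: g = 0.0393, g' = -0.957 → ψ₁ = 0.351
  ψ₁ = 0.351: g = 0.0013, g' = -0.895 → ψ₁ = 0.353
Converged at ψ₁ = 0.353.
Drum-1 compositions:
  1: x = 0.135, y = 0.546
  2: x = 0.379, y = 0.285
  3: x = 0.485, y = 0.170
Drum-2 feed = drum-1 liquid: z₂ = (0.1354, 0.3794, 0.4852).
Drum 2:
Let ψ₂ = V/F and solve Σ zᵢ(Kᵢ−1)/(1+ψ₂(Kᵢ−1)) = 0.
Check two-phase: ΣzᵢKᵢ = 1.799 > 1 and Σzᵢ/Kᵢ = 1.070 > 1, so g(0) = 0.799 > 0 and g(1) = -0.070 < 0.
Newton–Raphson from ψ₂ = 0.5:
  ψ₂ = 0.500: g = 0.0979, g' = -0.444 → ψ₂ = 0.720
  ψ₂ = 0.720: g = 0.0151, g' = -0.328 → ψ₂ = 0.766
  ψ₂ = 0.766: g = 0.0003, g' = -0.316 → ψ₂ = 0.767
Converged at ψ₂ = 0.767.
  1: x = 0.023, y = 0.169
  2: x = 0.299, y = 0.404
  3: x = 0.678, y = 0.427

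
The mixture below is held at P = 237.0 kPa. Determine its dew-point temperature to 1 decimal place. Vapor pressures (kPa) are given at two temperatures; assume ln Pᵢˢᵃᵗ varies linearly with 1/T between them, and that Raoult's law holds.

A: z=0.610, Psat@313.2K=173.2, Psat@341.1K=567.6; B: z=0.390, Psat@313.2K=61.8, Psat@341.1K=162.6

Dew-point temperature: Σzᵢ·P/Pᵢˢᵃᵗ(T) = 1. Interpolate ln Pᵢˢᵃᵗ = aᵢ + bᵢ/T.
  T = 313.2 K: ΣzᵢP/Pᵢˢᵃᵗ = 2.3303
  T = 341.1 K: ΣzᵢP/Pᵢˢᵃᵗ = 0.8232
  T = 327.1 K: ΣzᵢP/Pᵢˢᵃᵗ = 1.3553
  T = 334.1 K: ΣzᵢP/Pᵢˢᵃᵗ = 1.0504
  T = 337.6 K: ΣzᵢP/Pᵢˢᵃᵗ = 0.9286
  T = 335.9 K: ΣzᵢP/Pᵢˢᵃᵗ = 0.9856
Interpolating between 334.1 K and 335.9 K gives T ≈ 335.5 K.

T = 335.5 K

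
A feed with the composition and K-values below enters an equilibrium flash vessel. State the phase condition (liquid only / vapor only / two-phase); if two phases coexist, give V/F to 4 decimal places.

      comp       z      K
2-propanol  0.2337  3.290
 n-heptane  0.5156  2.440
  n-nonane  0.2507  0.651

ΣzᵢKᵢ = 2.1901; Σzᵢ/Kᵢ = 0.6674.
Since Σzᵢ/Kᵢ < 1 the mixture is above its dew point — single vapor phase.

vapor only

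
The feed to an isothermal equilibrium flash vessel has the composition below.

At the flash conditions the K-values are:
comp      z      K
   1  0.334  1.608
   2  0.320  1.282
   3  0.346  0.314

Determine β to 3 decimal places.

β = 0.174

Iterate (Newton) starting at β = 0.34:
  β = 0.340: g = -0.0589, g' = -0.383 → β = 0.186
  β = 0.186: g = -0.0039, g' = -0.337 → β = 0.174
Converged at β = 0.174.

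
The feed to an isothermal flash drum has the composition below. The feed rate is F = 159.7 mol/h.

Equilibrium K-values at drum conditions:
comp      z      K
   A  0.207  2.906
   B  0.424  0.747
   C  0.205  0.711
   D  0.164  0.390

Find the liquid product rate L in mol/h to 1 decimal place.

L = 129.0 mol/h

Newton–Raphson from V/F = 0.5:
  V/F = 0.500: g = -0.1340, g' = -0.382 → V/F = 0.150
  V/F = 0.150: g = 0.0235, g' = -0.577 → V/F = 0.190
  V/F = 0.190: g = 0.0009, g' = -0.532 → V/F = 0.192
Converged at V/F = 0.192.
Then V = V/F·F = 0.1921·159.7 = 30.7 mol/h and L = F − V = 129.0 mol/h.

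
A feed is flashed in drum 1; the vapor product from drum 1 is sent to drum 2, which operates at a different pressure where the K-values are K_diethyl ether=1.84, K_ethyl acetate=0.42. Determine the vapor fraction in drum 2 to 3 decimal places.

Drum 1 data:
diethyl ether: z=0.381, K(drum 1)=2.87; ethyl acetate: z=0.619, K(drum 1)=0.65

Drum 1:
Binary case is linear: z₁(K₁−1)(1+ψ₁(K₂−1)) + z₂(K₂−1)(1+ψ₁(K₁−1)) = 0
⇒ ψ₁ = [z₁(K₁−1)+z₂(K₂−1)] / [−(K₁−1)(K₂−1)] = 0.4958/0.6545 = 0.758
Drum-1 compositions:
  diethyl ether: x = 0.158, y = 0.452
  ethyl acetate: x = 0.842, y = 0.548
Drum-2 feed = drum-1 vapor: z₂ = (0.4525, 0.5475).
Drum 2:
Rachford–Rice: g(ψ₂) = Σ zᵢ(Kᵢ−1)/(1+ψ₂(Kᵢ−1)) = 0.
Check two-phase: ΣzᵢKᵢ = 1.063 > 1 and Σzᵢ/Kᵢ = 1.550 > 1, so g(0) = 0.063 > 0 and g(1) = -0.550 < 0.
Newton–Raphson from ψ₂ = 0.5:
  ψ₂ = 0.500: g = -0.1796, g' = -0.524 → ψ₂ = 0.157
  ψ₂ = 0.157: g = -0.0136, g' = -0.472 → ψ₂ = 0.128
Converged at ψ₂ = 0.128.
  diethyl ether: x = 0.408, y = 0.752
  ethyl acetate: x = 0.592, y = 0.248

V/F (drum 2) = 0.128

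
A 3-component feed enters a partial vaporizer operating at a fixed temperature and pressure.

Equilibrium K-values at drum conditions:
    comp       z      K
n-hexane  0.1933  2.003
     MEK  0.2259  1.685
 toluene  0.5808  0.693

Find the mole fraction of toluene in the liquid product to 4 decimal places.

x_toluene = 0.7279

Newton iteration, ψ⁰ = 0.69:
  ψ = 0.6900: g = -0.00657, g' = -0.2049 → ψ = 0.6579
  ψ = 0.6579: g = 0.00003, g' = -0.2069 → ψ = 0.6581
Converged at ψ = 0.6581.
Compositions from xᵢ = zᵢ/(1+ψ(Kᵢ−1)), yᵢ = Kᵢxᵢ:
  n-hexane: x = 0.1164, y = 0.2332
  MEK: x = 0.1557, y = 0.2624
  toluene: x = 0.7279, y = 0.5044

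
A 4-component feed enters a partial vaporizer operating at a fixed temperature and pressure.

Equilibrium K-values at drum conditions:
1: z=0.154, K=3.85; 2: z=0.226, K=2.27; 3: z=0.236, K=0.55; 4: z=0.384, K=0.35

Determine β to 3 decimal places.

β = 0.313

Let β = V/F and solve Σ zᵢ(Kᵢ−1)/(1+β(Kᵢ−1)) = 0.
Feasibility: ΣzᵢKᵢ = 1.370, Σzᵢ/Kᵢ = 1.666 — both > 1, two phases present.
Iterate (Newton) starting at β = 0.49:
  β = 0.490: g = -0.1424, g' = -0.784 → β = 0.308
  β = 0.308: g = 0.0043, g' = -0.861 → β = 0.313
Converged at β = 0.313.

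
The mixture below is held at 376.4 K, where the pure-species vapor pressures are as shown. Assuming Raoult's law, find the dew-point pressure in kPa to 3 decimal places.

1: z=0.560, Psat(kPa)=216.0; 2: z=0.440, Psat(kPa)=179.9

Pdew = 198.476 kPa

At the dew point ψ → 1, so Σzᵢ/Kᵢ = 1 with Kᵢ = Pᵢˢᵃᵗ/P ⇒ 1/P = Σzᵢ/Pᵢˢᵃᵗ.
1/P = 0.560/216.0 + 0.440/179.9 = 0.005038 ⇒ P = 198.476 kPa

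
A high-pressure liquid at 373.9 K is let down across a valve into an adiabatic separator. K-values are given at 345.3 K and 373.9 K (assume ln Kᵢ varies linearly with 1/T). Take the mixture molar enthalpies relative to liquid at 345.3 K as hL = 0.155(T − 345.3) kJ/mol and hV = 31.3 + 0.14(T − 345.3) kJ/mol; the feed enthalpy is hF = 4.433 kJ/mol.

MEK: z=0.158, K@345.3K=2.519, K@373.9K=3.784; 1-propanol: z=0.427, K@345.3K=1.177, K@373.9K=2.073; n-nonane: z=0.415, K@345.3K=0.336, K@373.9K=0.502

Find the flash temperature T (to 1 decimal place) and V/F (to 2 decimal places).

Adiabatic flash: solve Rachford–Rice at each trial T, then check hF = ψ·hV(T) + (1−ψ)·hL(T).
  T = 345.3 K: K = (2.519, 1.177, 0.336), RR gives ψ = 0.075, H_out = 2.350 kJ/mol
  T = 373.9 K: K = (3.784, 2.073, 0.502), RR gives ψ = 0.872, H_out = 31.337 kJ/mol
  T = 359.6 K: K = (3.112, 1.580, 0.414), RR gives ψ = 0.519, H_out = 18.350 kJ/mol
  T = 352.5 K: K = (2.808, 1.369, 0.374), RR gives ψ = 0.314, H_out = 10.917 kJ/mol
  T = 348.9 K: K = (2.661, 1.270, 0.355), RR gives ψ = 0.198, H_out = 6.748 kJ/mol
  T = 347.1 K: K = (2.589, 1.223, 0.345), RR gives ψ = 0.137, H_out = 4.573 kJ/mol
Linear interpolation between T = 345.3 (H_out = 2.350) and T = 347.1 (H_out = 4.573) on hF = 4.433 gives T ≈ 347.0 K, at which ψ = 0.13.

T = 347.0 K, V/F = 0.13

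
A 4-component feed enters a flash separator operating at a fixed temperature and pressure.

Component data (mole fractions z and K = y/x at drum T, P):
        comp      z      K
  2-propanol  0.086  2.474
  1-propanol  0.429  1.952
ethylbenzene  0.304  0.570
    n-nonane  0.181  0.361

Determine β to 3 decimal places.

β = 0.527

Let β = V/F and solve Σ zᵢ(Kᵢ−1)/(1+β(Kᵢ−1)) = 0.
Feasibility: ΣzᵢKᵢ = 1.289, Σzᵢ/Kᵢ = 1.289 — both > 1, two phases present.
Newton–Raphson from β = 0.5:
  β = 0.500: g = 0.0132, g' = -0.491 → β = 0.527
Converged at β = 0.527.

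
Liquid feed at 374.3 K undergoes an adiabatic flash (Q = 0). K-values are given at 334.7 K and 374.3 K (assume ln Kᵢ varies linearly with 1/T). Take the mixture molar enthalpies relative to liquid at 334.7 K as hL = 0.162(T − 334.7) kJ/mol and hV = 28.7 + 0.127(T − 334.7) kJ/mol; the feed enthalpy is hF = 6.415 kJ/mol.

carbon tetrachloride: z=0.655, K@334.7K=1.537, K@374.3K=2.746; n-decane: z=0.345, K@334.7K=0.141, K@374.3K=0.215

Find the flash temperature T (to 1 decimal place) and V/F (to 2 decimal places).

Adiabatic flash: solve Rachford–Rice at each trial T, then check hF = ψ·hV(T) + (1−ψ)·hL(T).
  T = 334.7 K: K = (1.537, 0.141), RR gives ψ = 0.120, H_out = 3.446 kJ/mol
  T = 374.3 K: K = (2.746, 0.215), RR gives ψ = 0.637, H_out = 23.809 kJ/mol
  T = 354.5 K: K = (2.088, 0.176), RR gives ψ = 0.478, H_out = 16.594 kJ/mol
  T = 344.6 K: K = (1.799, 0.158), RR gives ψ = 0.346, H_out = 11.426 kJ/mol
  T = 339.6 K: K = (1.664, 0.149), RR gives ψ = 0.250, H_out = 7.929 kJ/mol
  T = 337.1 K: K = (1.598, 0.145), RR gives ψ = 0.189, H_out = 5.809 kJ/mol
  T = 338.4 K: K = (1.632, 0.147), RR gives ψ = 0.222, H_out = 6.949 kJ/mol
Linear interpolation between T = 337.1 (H_out = 5.809) and T = 338.4 (H_out = 6.949) on hF = 6.415 gives T ≈ 337.8 K, at which ψ = 0.21.

T = 337.8 K, V/F = 0.21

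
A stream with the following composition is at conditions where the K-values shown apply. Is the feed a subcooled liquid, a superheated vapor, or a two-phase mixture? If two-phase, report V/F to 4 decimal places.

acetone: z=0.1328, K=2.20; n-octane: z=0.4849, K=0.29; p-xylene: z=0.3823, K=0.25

subcooled liquid

ΣzᵢKᵢ = 0.5284; Σzᵢ/Kᵢ = 3.2616.
Since ΣzᵢKᵢ < 1 the mixture is below its bubble point — single liquid phase.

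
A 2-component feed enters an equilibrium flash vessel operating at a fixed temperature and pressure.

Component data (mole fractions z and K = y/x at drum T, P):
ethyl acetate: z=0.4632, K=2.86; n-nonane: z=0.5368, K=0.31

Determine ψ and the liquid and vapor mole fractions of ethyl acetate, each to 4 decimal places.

Material balance + equilibrium reduce to Σ zᵢ(Kᵢ−1)/(1+ψ(Kᵢ−1)) = 0.
Check two-phase: ΣzᵢKᵢ = 1.4912 > 1 and Σzᵢ/Kᵢ = 1.8936 > 1, so g(0) = 0.4912 > 0 and g(1) = -0.8936 < 0.
Iterate (Newton) starting at ψ = 0.5:
  ψ = 0.5000: g = -0.11908, g' = -1.0259 → ψ = 0.3839
  ψ = 0.3839: g = -0.00124, g' = -1.0184 → ψ = 0.3827
Converged at ψ = 0.3827.
Compositions from xᵢ = zᵢ/(1+ψ(Kᵢ−1)), yᵢ = Kᵢxᵢ:
  ethyl acetate: x = 0.2706, y = 0.7739
  n-nonane: x = 0.7294, y = 0.2261

ψ = 0.3827, x_ethyl acetate = 0.2706, y_ethyl acetate = 0.7739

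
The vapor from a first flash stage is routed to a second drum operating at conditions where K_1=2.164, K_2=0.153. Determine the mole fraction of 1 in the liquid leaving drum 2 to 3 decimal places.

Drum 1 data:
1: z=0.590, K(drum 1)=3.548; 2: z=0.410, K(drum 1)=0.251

Drum 1:
Material balance + equilibrium reduce to Σ zᵢ(Kᵢ−1)/(1+ψ₁(Kᵢ−1)) = 0.
Check two-phase: ΣzᵢKᵢ = 2.196 > 1 and Σzᵢ/Kᵢ = 1.800 > 1, so g(0) = 1.196 > 0 and g(1) = -0.800 < 0.
Iterate (Newton) starting at ψ₁ = 0.5:
  ψ₁ = 0.500: g = 0.1701, g' = -1.329 → ψ₁ = 0.628
  ψ₁ = 0.628: g = -0.0017, g' = -1.387 → ψ₁ = 0.627
Converged at ψ₁ = 0.627.
Drum-1 compositions:
  1: x = 0.227, y = 0.806
  2: x = 0.773, y = 0.194
Drum-2 feed = drum-1 vapor: z₂ = (0.8060, 0.1940).
Drum 2:
Material balance + equilibrium reduce to Σ zᵢ(Kᵢ−1)/(1+ψ₂(Kᵢ−1)) = 0.
g(0) = ΣzᵢKᵢ − 1 = 0.774 and g(1) = 1 − Σzᵢ/Kᵢ = -0.640, so a root lies in (0, 1).
Binary case is linear: z₁(K₁−1)(1+ψ₂(K₂−1)) + z₂(K₂−1)(1+ψ₂(K₁−1)) = 0
⇒ ψ₂ = [z₁(K₁−1)+z₂(K₂−1)] / [−(K₁−1)(K₂−1)] = 0.7739/0.9859 = 0.785
  1: x = 0.421, y = 0.911
  2: x = 0.579, y = 0.089

x_1 (drum 2) = 0.421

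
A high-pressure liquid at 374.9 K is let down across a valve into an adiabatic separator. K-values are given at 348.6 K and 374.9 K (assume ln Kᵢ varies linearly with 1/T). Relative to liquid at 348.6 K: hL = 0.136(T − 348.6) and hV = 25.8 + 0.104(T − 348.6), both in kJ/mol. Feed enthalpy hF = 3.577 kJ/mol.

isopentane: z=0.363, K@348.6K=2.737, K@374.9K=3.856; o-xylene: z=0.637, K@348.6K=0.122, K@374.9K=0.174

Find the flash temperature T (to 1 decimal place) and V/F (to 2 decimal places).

T = 355.6 K, V/F = 0.10

Adiabatic flash: solve Rachford–Rice at each trial T, then check hF = ψ·hV(T) + (1−ψ)·hL(T).
  T = 348.6 K: K = (2.737, 0.122), RR gives ψ = 0.047, H_out = 1.205 kJ/mol
  T = 374.9 K: K = (3.856, 0.174), RR gives ψ = 0.216, H_out = 8.978 kJ/mol
  T = 361.8 K: K = (3.271, 0.147), RR gives ψ = 0.145, H_out = 5.474 kJ/mol
  T = 355.2 K: K = (2.997, 0.134), RR gives ψ = 0.100, H_out = 3.462 kJ/mol
  T = 358.5 K: K = (3.132, 0.140), RR gives ψ = 0.124, H_out = 4.494 kJ/mol
  T = 356.9 K: K = (3.066, 0.137), RR gives ψ = 0.112, H_out = 4.001 kJ/mol
Linear interpolation between T = 355.2 (H_out = 3.462) and T = 356.9 (H_out = 4.001) on hF = 3.577 gives T ≈ 355.6 K, at which ψ = 0.10.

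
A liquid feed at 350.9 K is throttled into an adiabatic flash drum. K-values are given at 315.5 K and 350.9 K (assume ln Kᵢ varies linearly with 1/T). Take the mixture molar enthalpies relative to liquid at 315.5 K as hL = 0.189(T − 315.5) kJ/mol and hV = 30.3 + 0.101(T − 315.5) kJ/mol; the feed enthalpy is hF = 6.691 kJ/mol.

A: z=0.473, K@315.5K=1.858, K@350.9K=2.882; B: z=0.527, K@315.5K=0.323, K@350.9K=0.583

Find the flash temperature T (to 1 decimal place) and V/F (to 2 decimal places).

T = 320.3 K, V/F = 0.19

Adiabatic flash: solve Rachford–Rice at each trial T, then check hF = ψ·hV(T) + (1−ψ)·hL(T).
  T = 315.5 K: K = (1.858, 0.323), RR gives ψ = 0.084, H_out = 2.559 kJ/mol
  T = 350.9 K: K = (2.882, 0.583), RR gives ψ = 0.854, H_out = 29.914 kJ/mol
  T = 333.2 K: K = (2.341, 0.441), RR gives ψ = 0.453, H_out = 16.363 kJ/mol
  T = 324.4 K: K = (2.094, 0.379), RR gives ψ = 0.280, H_out = 9.950 kJ/mol
  T = 319.9 K: K = (1.973, 0.350), RR gives ψ = 0.186, H_out = 6.393 kJ/mol
  T = 322.1 K: K = (2.031, 0.364), RR gives ψ = 0.233, H_out = 8.168 kJ/mol
Linear interpolation between T = 319.9 (H_out = 6.393) and T = 322.1 (H_out = 8.168) on hF = 6.691 gives T ≈ 320.3 K, at which ψ = 0.19.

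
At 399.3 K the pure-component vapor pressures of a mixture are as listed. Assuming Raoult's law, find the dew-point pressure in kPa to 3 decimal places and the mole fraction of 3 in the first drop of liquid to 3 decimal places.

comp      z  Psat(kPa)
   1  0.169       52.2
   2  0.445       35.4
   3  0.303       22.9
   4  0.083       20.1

At the dew point ψ → 1, so Σzᵢ/Kᵢ = 1 with Kᵢ = Pᵢˢᵃᵗ/P ⇒ 1/P = Σzᵢ/Pᵢˢᵃᵗ.
1/P = 0.169/52.2 + 0.445/35.4 + 0.303/22.9 + 0.083/20.1 = 0.033169 ⇒ P = 30.149 kPa
xᵢ = zᵢP/Pᵢˢᵃᵗ ⇒ x_3 = 0.303·30.149/22.9 = 0.399

Pdew = 30.149 kPa, x_3 = 0.399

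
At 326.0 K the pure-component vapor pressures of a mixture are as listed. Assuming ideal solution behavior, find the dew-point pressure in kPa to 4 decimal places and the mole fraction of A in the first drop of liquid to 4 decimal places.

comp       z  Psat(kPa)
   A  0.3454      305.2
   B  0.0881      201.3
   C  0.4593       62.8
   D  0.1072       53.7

Pdew = 91.9173 kPa, x_A = 0.1040

At the dew point ψ → 1, so Σzᵢ/Kᵢ = 1 with Kᵢ = Pᵢˢᵃᵗ/P ⇒ 1/P = Σzᵢ/Pᵢˢᵃᵗ.
1/P = 0.3454/305.2 + 0.0881/201.3 + 0.4593/62.8 + 0.1072/53.7 = 0.0108793 ⇒ P = 91.9173 kPa
xᵢ = zᵢP/Pᵢˢᵃᵗ ⇒ x_A = 0.3454·91.9173/305.2 = 0.1040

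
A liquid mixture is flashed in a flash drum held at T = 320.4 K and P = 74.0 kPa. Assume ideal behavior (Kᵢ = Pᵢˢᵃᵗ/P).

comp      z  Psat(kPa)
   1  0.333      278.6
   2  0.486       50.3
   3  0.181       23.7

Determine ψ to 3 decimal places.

Raoult's law: Kᵢ = Pᵢˢᵃᵗ/P = Pᵢˢᵃᵗ/74.0.
  K_1 = 278.6/74.0 = 3.76486, K_2 = 50.3/74.0 = 0.67973, K_3 = 23.7/74.0 = 0.32027
Material balance + equilibrium reduce to Σ zᵢ(Kᵢ−1)/(1+ψ(Kᵢ−1)) = 0.
g(0) = ΣzᵢKᵢ − 1 = 0.642 and g(1) = 1 − Σzᵢ/Kᵢ = -0.369, so a root lies in (0, 1).
Newton–Raphson from ψ = 0.5:
  ψ = 0.500: g = 0.0148, g' = -0.711 → ψ = 0.521
Converged at ψ = 0.521.

ψ = 0.521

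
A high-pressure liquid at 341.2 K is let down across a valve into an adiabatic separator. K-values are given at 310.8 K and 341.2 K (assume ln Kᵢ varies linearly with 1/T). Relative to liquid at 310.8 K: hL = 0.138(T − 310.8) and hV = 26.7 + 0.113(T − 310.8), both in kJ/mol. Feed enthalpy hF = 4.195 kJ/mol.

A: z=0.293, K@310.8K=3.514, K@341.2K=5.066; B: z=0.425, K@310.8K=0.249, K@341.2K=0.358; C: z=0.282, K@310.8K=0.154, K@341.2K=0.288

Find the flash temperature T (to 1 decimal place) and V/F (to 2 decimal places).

T = 316.6 K, V/F = 0.13

Adiabatic flash: solve Rachford–Rice at each trial T, then check hF = ψ·hV(T) + (1−ψ)·hL(T).
  T = 310.8 K: K = (3.514, 0.249, 0.154), RR gives ψ = 0.090, H_out = 2.405 kJ/mol
  T = 341.2 K: K = (5.066, 0.358, 0.288), RR gives ψ = 0.263, H_out = 11.024 kJ/mol
  T = 326.0 K: K = (4.255, 0.301, 0.214), RR gives ψ = 0.182, H_out = 6.886 kJ/mol
  T = 318.4 K: K = (3.876, 0.274, 0.182), RR gives ψ = 0.138, H_out = 4.716 kJ/mol
  T = 314.6 K: K = (3.693, 0.262, 0.168), RR gives ψ = 0.115, H_out = 3.582 kJ/mol
  T = 316.5 K: K = (3.784, 0.268, 0.175), RR gives ψ = 0.127, H_out = 4.154 kJ/mol
Linear interpolation between T = 316.5 (H_out = 4.154) and T = 318.4 (H_out = 4.716) on hF = 4.195 gives T ≈ 316.6 K, at which ψ = 0.13.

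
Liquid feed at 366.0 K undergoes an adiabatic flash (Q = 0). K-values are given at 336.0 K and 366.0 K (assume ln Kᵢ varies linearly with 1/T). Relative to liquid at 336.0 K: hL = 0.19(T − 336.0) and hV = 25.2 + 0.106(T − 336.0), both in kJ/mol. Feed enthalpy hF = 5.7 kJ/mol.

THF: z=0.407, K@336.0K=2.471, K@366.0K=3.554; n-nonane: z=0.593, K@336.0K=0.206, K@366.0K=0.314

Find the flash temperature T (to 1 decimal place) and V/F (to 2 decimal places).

T = 342.9 K, V/F = 0.18

Adiabatic flash: solve Rachford–Rice at each trial T, then check hF = ψ·hV(T) + (1−ψ)·hL(T).
  T = 336.0 K: K = (2.471, 0.206), RR gives ψ = 0.109, H_out = 2.759 kJ/mol
  T = 366.0 K: K = (3.554, 0.314), RR gives ψ = 0.361, H_out = 13.890 kJ/mol
  T = 351.0 K: K = (2.987, 0.257), RR gives ψ = 0.249, H_out = 8.811 kJ/mol
  T = 343.5 K: K = (2.722, 0.230), RR gives ψ = 0.185, H_out = 5.960 kJ/mol
  T = 339.8 K: K = (2.597, 0.218), RR gives ψ = 0.149, H_out = 4.434 kJ/mol
  T = 341.6 K: K = (2.657, 0.224), RR gives ψ = 0.167, H_out = 5.188 kJ/mol
Linear interpolation between T = 341.6 (H_out = 5.188) and T = 343.5 (H_out = 5.960) on hF = 5.7 gives T ≈ 342.9 K, at which ψ = 0.18.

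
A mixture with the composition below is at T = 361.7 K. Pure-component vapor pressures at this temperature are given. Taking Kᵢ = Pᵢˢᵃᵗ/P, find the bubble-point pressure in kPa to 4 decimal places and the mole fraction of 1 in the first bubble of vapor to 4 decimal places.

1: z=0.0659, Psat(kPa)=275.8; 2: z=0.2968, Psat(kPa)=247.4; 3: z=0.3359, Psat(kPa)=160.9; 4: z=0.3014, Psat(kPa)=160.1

Pbub = 193.9040 kPa, y_1 = 0.0937

At the bubble point ψ → 0, so ΣzᵢKᵢ = 1 with Kᵢ = Pᵢˢᵃᵗ/P ⇒ P = ΣzᵢPᵢˢᵃᵗ.
P = 0.0659·275.8 + 0.2968·247.4 + 0.3359·160.9 + 0.3014·160.1 = 193.9040 kPa
yᵢ = zᵢPᵢˢᵃᵗ/P ⇒ y_1 = 0.0659·275.8/193.9040 = 0.0937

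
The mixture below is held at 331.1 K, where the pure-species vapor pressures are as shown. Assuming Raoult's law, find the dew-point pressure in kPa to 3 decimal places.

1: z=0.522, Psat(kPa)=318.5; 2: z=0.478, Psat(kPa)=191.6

Pdew = 241.913 kPa

At the dew point ψ → 1, so Σzᵢ/Kᵢ = 1 with Kᵢ = Pᵢˢᵃᵗ/P ⇒ 1/P = Σzᵢ/Pᵢˢᵃᵗ.
1/P = 0.522/318.5 + 0.478/191.6 = 0.004134 ⇒ P = 241.913 kPa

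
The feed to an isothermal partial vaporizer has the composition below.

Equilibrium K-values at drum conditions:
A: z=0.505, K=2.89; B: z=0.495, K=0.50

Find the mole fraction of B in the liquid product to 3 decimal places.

x_B = 0.791

Rachford–Rice: g(V/F) = Σ zᵢ(Kᵢ−1)/(1+V/F(Kᵢ−1)) = 0.
g(0) = ΣzᵢKᵢ − 1 = 0.707 and g(1) = 1 − Σzᵢ/Kᵢ = -0.165, so a root lies in (0, 1).
Binary case is linear: z₁(K₁−1)(1+V/F(K₂−1)) + z₂(K₂−1)(1+V/F(K₁−1)) = 0
⇒ V/F = [z₁(K₁−1)+z₂(K₂−1)] / [−(K₁−1)(K₂−1)] = 0.7069/0.9450 = 0.748
Compositions from xᵢ = zᵢ/(1+V/F(Kᵢ−1)), yᵢ = Kᵢxᵢ:
  A: x = 0.209, y = 0.605
  B: x = 0.791, y = 0.395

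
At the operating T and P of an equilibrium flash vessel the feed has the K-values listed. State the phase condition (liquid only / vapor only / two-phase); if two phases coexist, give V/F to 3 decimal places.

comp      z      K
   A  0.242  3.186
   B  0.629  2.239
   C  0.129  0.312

vapor only

ΣzᵢKᵢ = 2.220; Σzᵢ/Kᵢ = 0.770.
Since Σzᵢ/Kᵢ < 1 the mixture is above its dew point — single vapor phase.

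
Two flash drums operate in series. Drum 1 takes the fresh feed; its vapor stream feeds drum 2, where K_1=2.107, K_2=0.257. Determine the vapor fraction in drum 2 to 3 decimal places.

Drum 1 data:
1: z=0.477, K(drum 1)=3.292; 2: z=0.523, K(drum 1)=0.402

Drum 1:
Material balance + equilibrium reduce to Σ zᵢ(Kᵢ−1)/(1+ψ₁(Kᵢ−1)) = 0.
g(0) = ΣzᵢKᵢ − 1 = 0.781 and g(1) = 1 − Σzᵢ/Kᵢ = -0.446, so a root lies in (0, 1).
Newton–Raphson from ψ₁ = 0.34:
  ψ₁ = 0.340: g = 0.2219, g' = -1.086 → ψ₁ = 0.544
  ψ₁ = 0.544: g = 0.0228, g' = -0.907 → ψ₁ = 0.569
Converged at ψ₁ = 0.569.
Drum-1 compositions:
  1: x = 0.207, y = 0.681
  2: x = 0.793, y = 0.319
Drum-2 feed = drum-1 vapor: z₂ = (0.6812, 0.3188).
Drum 2:
Rachford–Rice: g(ψ₂) = Σ zᵢ(Kᵢ−1)/(1+ψ₂(Kᵢ−1)) = 0.
Feasibility: ΣzᵢKᵢ = 1.517, Σzᵢ/Kᵢ = 1.564 — both > 1, two phases present.
Newton iteration, ψ₂⁰ = 0.65:
  ψ₂ = 0.650: g = -0.0196, g' = -0.941 → ψ₂ = 0.629
Converged at ψ₂ = 0.629.
  1: x = 0.402, y = 0.846
  2: x = 0.598, y = 0.154

V/F (drum 2) = 0.629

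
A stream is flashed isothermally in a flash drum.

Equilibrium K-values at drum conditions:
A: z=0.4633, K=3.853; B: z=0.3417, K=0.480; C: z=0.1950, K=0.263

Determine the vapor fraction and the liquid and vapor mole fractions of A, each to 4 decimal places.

ψ = 0.5728, x_A = 0.1759, y_A = 0.6777

Material balance + equilibrium reduce to Σ zᵢ(Kᵢ−1)/(1+ψ(Kᵢ−1)) = 0.
g(0) = ΣzᵢKᵢ − 1 = 1.0004 and g(1) = 1 − Σzᵢ/Kᵢ = -0.5736, so a root lies in (0, 1).
Newton iteration, ψ⁰ = 0.5:
  ψ = 0.5000: g = 0.07704, g' = -1.0748 → ψ = 0.5717
  ψ = 0.5717: g = 0.00119, g' = -1.0482 → ψ = 0.5728
Converged at ψ = 0.5728.
Compositions from xᵢ = zᵢ/(1+ψ(Kᵢ−1)), yᵢ = Kᵢxᵢ:
  A: x = 0.1759, y = 0.6777
  B: x = 0.4867, y = 0.2336
  C: x = 0.3375, y = 0.0888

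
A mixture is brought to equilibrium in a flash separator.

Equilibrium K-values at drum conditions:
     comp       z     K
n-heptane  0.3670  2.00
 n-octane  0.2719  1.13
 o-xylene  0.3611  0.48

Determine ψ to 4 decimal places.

Rachford–Rice: g(ψ) = Σ zᵢ(Kᵢ−1)/(1+ψ(Kᵢ−1)) = 0.
g(0) = ΣzᵢKᵢ − 1 = 0.2146 and g(1) = 1 − Σzᵢ/Kᵢ = -0.1764, so a root lies in (0, 1).
Newton–Raphson from ψ = 0.5:
  ψ = 0.5000: g = 0.02411, g' = -0.3455 → ψ = 0.5698
  ψ = 0.5698: g = -0.00013, g' = -0.3501 → ψ = 0.5694
Converged at ψ = 0.5694.

ψ = 0.5694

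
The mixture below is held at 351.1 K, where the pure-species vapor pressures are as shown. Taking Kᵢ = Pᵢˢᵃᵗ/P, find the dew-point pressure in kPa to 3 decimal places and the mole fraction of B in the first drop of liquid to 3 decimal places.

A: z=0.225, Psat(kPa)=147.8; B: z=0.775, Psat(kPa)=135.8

Pdew = 138.327 kPa, x_B = 0.789

At the dew point ψ → 1, so Σzᵢ/Kᵢ = 1 with Kᵢ = Pᵢˢᵃᵗ/P ⇒ 1/P = Σzᵢ/Pᵢˢᵃᵗ.
1/P = 0.225/147.8 + 0.775/135.8 = 0.007229 ⇒ P = 138.327 kPa
xᵢ = zᵢP/Pᵢˢᵃᵗ ⇒ x_B = 0.775·138.327/135.8 = 0.789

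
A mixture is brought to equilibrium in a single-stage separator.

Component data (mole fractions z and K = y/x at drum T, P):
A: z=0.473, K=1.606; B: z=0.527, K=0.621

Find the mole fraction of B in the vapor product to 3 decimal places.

y_B = 0.382

Material balance + equilibrium reduce to Σ zᵢ(Kᵢ−1)/(1+V/F(Kᵢ−1)) = 0.
Check two-phase: ΣzᵢKᵢ = 1.087 > 1 and Σzᵢ/Kᵢ = 1.143 > 1, so g(0) = 0.087 > 0 and g(1) = -0.143 < 0.
Binary case is linear: z₁(K₁−1)(1+V/F(K₂−1)) + z₂(K₂−1)(1+V/F(K₁−1)) = 0
⇒ V/F = [z₁(K₁−1)+z₂(K₂−1)] / [−(K₁−1)(K₂−1)] = 0.0869/0.2297 = 0.378
Compositions from xᵢ = zᵢ/(1+V/F(Kᵢ−1)), yᵢ = Kᵢxᵢ:
  A: x = 0.385, y = 0.618
  B: x = 0.615, y = 0.382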